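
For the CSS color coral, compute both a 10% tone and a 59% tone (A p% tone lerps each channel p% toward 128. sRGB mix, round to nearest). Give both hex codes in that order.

#F27F55, #B4806C

CSS coral is rgb(255, 127, 80).
10% tone:
  R: 255 + 0.1×(128−255) = 255 − 12.7 = 242.3 → 242
  G: 127 + 0.1×(128−127) = 127 + 0.1 = 127.1 → 127
  B: 80 + 4.8 = 84.8 → 85
  → #F27F55
59% tone:
  R: 255 + 0.59×(128−255) = 255 − 74.93 = 180.07 → 180
  G: 127 + 0.59 = 127.59 → 128
  B: 80 + 28.32 = 108.32 → 108
  → #B4806C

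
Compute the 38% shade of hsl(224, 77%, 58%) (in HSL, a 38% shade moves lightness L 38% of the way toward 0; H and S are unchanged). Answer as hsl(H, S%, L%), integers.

hsl(224, 77%, 36%)

L moves 38% from 58 toward 0: 58 − 22.04 = 35.96 → 36.
H and S are unchanged.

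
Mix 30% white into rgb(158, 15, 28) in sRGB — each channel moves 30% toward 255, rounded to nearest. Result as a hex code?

#BB5760

A 30% tint moves each channel 30% toward 255:
  R: 158 + 0.3×(255−158) = 158 + 29.1 = 187.1 → 187
  G: 15 + 72 = 87 → 87
  B: 28 + 0.3×(255−28) = 28 + 68.1 = 96.1 → 96
rgb(187, 87, 96) = #BB5760.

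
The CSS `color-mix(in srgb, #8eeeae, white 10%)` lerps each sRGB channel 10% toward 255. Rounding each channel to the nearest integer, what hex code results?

#99f0b6

#8eeeae is rgb(142, 238, 174).
Lerp each channel 10% toward 255:
  R: 142 + 11.3 = 153.3 → 153
  G: 238 + 0.1×(255−238) = 238 + 1.7 = 239.7 → 240
  B: 174 + 0.1×(255−174) = 174 + 8.1 = 182.1 → 182
rgb(153, 240, 182) = #99f0b6.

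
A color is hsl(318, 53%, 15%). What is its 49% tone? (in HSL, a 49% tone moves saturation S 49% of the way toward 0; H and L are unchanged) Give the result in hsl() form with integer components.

S moves 49% from 53 toward 0: 53 − 25.97 = 27.03 → 27.
H and L are unchanged.

hsl(318, 27%, 15%)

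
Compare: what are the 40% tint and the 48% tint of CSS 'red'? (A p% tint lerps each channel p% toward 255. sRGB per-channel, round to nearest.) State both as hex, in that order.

CSS red is rgb(255, 0, 0).
40% tint:
  R: 255 + 0.4×(255−255) = 255 + 0 = 255 → 255
  G: 0 + 0.4×(255−0) = 0 + 102 = 102 → 102
  B: 0 + 0.4×(255−0) = 0 + 102 = 102 → 102
  → #ff6666
48% tint:
  R: 255 + 0 = 255 → 255
  G: 0 + 122.4 = 122.4 → 122
  B: 0 + 0.48×(255−0) = 0 + 122.4 = 122.4 → 122
  → #ff7a7a

#ff6666, #ff7a7a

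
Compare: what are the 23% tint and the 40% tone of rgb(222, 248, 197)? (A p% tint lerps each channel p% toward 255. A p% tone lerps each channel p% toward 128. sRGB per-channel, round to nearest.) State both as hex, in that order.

#E6FAD2, #B8C8A9

23% tint:
  R: 222 + 7.59 = 229.59 → 230
  G: 248 + 0.23×(255−248) = 248 + 1.61 = 249.61 → 250
  B: 197 + 0.23×(255−197) = 197 + 13.34 = 210.34 → 210
  → #E6FAD2
40% tone:
  R: 222 + 0.4×(128−222) = 222 − 37.6 = 184.4 → 184
  G: 248 − 48 = 200 → 200
  B: 197 + 0.4×(128−197) = 197 − 27.6 = 169.4 → 169
  → #B8C8A9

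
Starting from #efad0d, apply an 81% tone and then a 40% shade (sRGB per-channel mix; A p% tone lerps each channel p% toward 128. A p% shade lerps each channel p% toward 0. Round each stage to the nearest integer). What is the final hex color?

#595240

#efad0d is rgb(239, 173, 13).
An 81% tone moves each channel 81% toward 128:
  R: 239 − 89.91 = 149.09 → 149
  G: 173 + 0.81×(128−173) = 173 − 36.45 = 136.55 → 137
  B: 13 + 0.81×(128−13) = 13 + 93.15 = 106.15 → 106
After the tone: rgb(149, 137, 106) = #95896a.
A 40% shade moves each channel 40% toward 0:
  R: 149 + 0.4×(0−149) = 149 − 59.6 = 89.4 → 89
  G: 137 + 0.4×(0−137) = 137 − 54.8 = 82.2 → 82
  B: 106 + 0.4×(0−106) = 106 − 42.4 = 63.6 → 64
rgb(89, 82, 64) = #595240.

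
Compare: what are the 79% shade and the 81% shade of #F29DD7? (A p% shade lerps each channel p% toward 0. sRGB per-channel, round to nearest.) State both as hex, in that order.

#33212D, #2E1E29

#F29DD7 is rgb(242, 157, 215).
79% shade:
  R: 242 + 0.79×(0−242) = 242 − 191.18 = 50.82 → 51
  G: 157 − 124.03 = 32.97 → 33
  B: 215 − 169.85 = 45.15 → 45
  → #33212D
81% shade:
  R: 242 + 0.81×(0−242) = 242 − 196.02 = 45.98 → 46
  G: 157 + 0.81×(0−157) = 157 − 127.17 = 29.83 → 30
  B: 215 + 0.81×(0−215) = 215 − 174.15 = 40.85 → 41
  → #2E1E29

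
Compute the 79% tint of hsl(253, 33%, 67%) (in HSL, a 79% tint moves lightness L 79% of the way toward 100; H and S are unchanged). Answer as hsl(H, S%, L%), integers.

hsl(253, 33%, 93%)

L moves 79% from 67 toward 100: 67 + 26.07 = 93.07 → 93.
H and S are unchanged.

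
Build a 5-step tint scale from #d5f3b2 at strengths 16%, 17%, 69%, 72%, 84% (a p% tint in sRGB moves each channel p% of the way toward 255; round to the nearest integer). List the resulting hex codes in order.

#d5f3b2 is rgb(213, 243, 178).
16%: (213 + 6.72 = 219.72→220, 243 + 1.92 = 244.92→245, 178 + 12.32 = 190.32→190) → #dcf5be
17%: (213 + 7.14 = 220.14→220, 243 + 2.04 = 245.04→245, 178 + 13.09 = 191.09→191) → #dcf5bf
69%: (213 + 28.98 = 241.98→242, 243 + 8.28 = 251.28→251, 178 + 53.13 = 231.13→231) → #f2fbe7
72%: (213 + 30.24 = 243.24→243, 243 + 8.64 = 251.64→252, 178 + 55.44 = 233.44→233) → #f3fce9
84%: (213 + 35.28 = 248.28→248, 243 + 10.08 = 253.08→253, 178 + 64.68 = 242.68→243) → #f8fdf3

#dcf5be, #dcf5bf, #f2fbe7, #f3fce9, #f8fdf3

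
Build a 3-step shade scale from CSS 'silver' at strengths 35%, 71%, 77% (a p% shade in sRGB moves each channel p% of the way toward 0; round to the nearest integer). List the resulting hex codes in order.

#7D7D7D, #383838, #2C2C2C

CSS silver is rgb(192, 192, 192).
35%: (192 − 67.2 = 124.8→125, 192 − 67.2 = 124.8→125, 192 − 67.2 = 124.8→125) → #7D7D7D
71%: (192 − 136.32 = 55.68→56, 192 − 136.32 = 55.68→56, 192 − 136.32 = 55.68→56) → #383838
77%: (192 − 147.84 = 44.16→44, 192 − 147.84 = 44.16→44, 192 − 147.84 = 44.16→44) → #2C2C2C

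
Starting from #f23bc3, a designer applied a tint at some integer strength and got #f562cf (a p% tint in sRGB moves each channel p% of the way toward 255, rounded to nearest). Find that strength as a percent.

20%

#f23bc3 is rgb(242, 59, 195); #f562cf is rgb(245, 98, 207).
On the G channel (widest range): 98 ≈ 59 + (p/100)(255 − 59), so p ≈ 100×(98 − 59)/(255 − 59) = 3900/196 = 19.90.
p = 20 reproduces all three channels after rounding.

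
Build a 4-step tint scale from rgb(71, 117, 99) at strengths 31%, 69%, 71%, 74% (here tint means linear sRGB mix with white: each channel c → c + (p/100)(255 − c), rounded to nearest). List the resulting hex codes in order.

#80a093, #c6d4cf, #cad7d2, #cfdbd6

31%: (71 + 57.04 = 128.04→128, 117 + 42.78 = 159.78→160, 99 + 48.36 = 147.36→147) → #80a093
69%: (71 + 126.96 = 197.96→198, 117 + 95.22 = 212.22→212, 99 + 107.64 = 206.64→207) → #c6d4cf
71%: (71 + 130.64 = 201.64→202, 117 + 97.98 = 214.98→215, 99 + 110.76 = 209.76→210) → #cad7d2
74%: (71 + 136.16 = 207.16→207, 117 + 102.12 = 219.12→219, 99 + 115.44 = 214.44→214) → #cfdbd6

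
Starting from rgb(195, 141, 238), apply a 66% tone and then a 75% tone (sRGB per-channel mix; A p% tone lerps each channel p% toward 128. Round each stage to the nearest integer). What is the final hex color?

#868189

Lerp each channel 66% toward 128:
  R: 195 + 0.66×(128−195) = 195 − 44.22 = 150.78 → 151
  G: 141 + 0.66×(128−141) = 141 − 8.58 = 132.42 → 132
  B: 238 + 0.66×(128−238) = 238 − 72.6 = 165.4 → 165
After the tone: rgb(151, 132, 165) = #9784A5.
A 75% tone moves each channel 75% toward 128:
  R: 151 − 17.25 = 133.75 → 134
  G: 132 + 0.75×(128−132) = 132 − 3 = 129 → 129
  B: 165 + 0.75×(128−165) = 165 − 27.75 = 137.25 → 137
rgb(134, 129, 137) = #868189.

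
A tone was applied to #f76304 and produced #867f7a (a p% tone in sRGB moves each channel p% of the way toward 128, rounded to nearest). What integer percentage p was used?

#f76304 is rgb(247, 99, 4); #867f7a is rgb(134, 127, 122).
On the B channel (widest range): 122 ≈ 4 + (p/100)(128 − 4), so p ≈ 100×(122 − 4)/(128 − 4) = 11800/124 = 95.16.
p = 95 reproduces all three channels after rounding.

95%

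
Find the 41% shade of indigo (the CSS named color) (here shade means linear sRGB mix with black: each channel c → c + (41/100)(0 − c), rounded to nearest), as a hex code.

CSS indigo is rgb(75, 0, 130).
Per channel, c → c + 0.41(0 − c):
  R: 75 + 0.41×(0−75) = 75 − 30.75 = 44.25 → 44
  G: 0 + 0 = 0 → 0
  B: 130 − 53.3 = 76.7 → 77
rgb(44, 0, 77) = #2C004D.

#2C004D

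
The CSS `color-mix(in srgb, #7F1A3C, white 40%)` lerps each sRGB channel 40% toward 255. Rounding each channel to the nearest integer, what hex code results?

#B2768A

#7F1A3C is rgb(127, 26, 60).
A 40% tint moves each channel 40% toward 255:
  R: 127 + 0.4×(255−127) = 127 + 51.2 = 178.2 → 178
  G: 26 + 91.6 = 117.6 → 118
  B: 60 + 78 = 138 → 138
rgb(178, 118, 138) = #B2768A.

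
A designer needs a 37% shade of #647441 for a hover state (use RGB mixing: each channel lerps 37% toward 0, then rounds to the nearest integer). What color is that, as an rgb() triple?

#647441 is rgb(100, 116, 65).
A 37% shade moves each channel 37% toward 0:
  R: 100 + 0.37×(0−100) = 100 − 37 = 63 → 63
  G: 116 + 0.37×(0−116) = 116 − 42.92 = 73.08 → 73
  B: 65 + 0.37×(0−65) = 65 − 24.05 = 40.95 → 41

rgb(63, 73, 41)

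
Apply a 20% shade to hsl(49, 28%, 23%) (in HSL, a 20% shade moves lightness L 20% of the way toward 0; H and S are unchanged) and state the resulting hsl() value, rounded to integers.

L moves 20% from 23 toward 0: 23 − 4.6 = 18.4 → 18.
H and S are unchanged.

hsl(49, 28%, 18%)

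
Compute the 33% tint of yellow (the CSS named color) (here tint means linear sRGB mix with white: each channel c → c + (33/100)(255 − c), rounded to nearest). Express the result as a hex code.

CSS yellow is rgb(255, 255, 0).
Lerp each channel 33% toward 255:
  R: 255 + 0.33×(255−255) = 255 + 0 = 255 → 255
  G: 255 + 0.33×(255−255) = 255 + 0 = 255 → 255
  B: 0 + 84.15 = 84.15 → 84
rgb(255, 255, 84) = #FFFF54.

#FFFF54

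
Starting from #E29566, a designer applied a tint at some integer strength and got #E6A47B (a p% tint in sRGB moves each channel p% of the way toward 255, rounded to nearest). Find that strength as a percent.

14%

#E29566 is rgb(226, 149, 102); #E6A47B is rgb(230, 164, 123).
On the B channel (widest range): 123 ≈ 102 + (p/100)(255 − 102), so p ≈ 100×(123 − 102)/(255 − 102) = 2100/153 = 13.73.
p = 14 reproduces all three channels after rounding.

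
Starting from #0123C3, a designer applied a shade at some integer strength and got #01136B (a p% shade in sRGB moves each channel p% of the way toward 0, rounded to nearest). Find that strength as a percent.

45%

#0123C3 is rgb(1, 35, 195); #01136B is rgb(1, 19, 107).
On the B channel (widest range): 107 ≈ 195 + (p/100)(0 − 195), so p ≈ 100×(107 − 195)/(0 − 195) = -8800/-195 = 45.13.
p = 45 reproduces all three channels after rounding.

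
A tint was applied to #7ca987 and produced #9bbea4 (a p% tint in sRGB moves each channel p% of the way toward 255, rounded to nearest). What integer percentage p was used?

#7ca987 is rgb(124, 169, 135); #9bbea4 is rgb(155, 190, 164).
On the R channel (widest range): 155 ≈ 124 + (p/100)(255 − 124), so p ≈ 100×(155 − 124)/(255 − 124) = 3100/131 = 23.66.
p = 24 reproduces all three channels after rounding.

24%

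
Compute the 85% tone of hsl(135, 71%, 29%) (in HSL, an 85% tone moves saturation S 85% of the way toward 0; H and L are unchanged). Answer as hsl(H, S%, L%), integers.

hsl(135, 11%, 29%)

S moves 85% from 71 toward 0: 71 − 60.35 = 10.65 → 11.
H and L are unchanged.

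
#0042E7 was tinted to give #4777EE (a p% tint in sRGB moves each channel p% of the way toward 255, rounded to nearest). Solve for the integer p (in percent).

#0042E7 is rgb(0, 66, 231); #4777EE is rgb(71, 119, 238).
On the R channel (widest range): 71 ≈ 0 + (p/100)(255 − 0), so p ≈ 100×(71 − 0)/(255 − 0) = 7100/255 = 27.84.
p = 28 reproduces all three channels after rounding.

28%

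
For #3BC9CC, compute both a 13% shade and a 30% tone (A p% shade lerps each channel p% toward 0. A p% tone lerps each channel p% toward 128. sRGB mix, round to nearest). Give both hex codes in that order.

#3BC9CC is rgb(59, 201, 204).
13% shade:
  R: 59 − 7.67 = 51.33 → 51
  G: 201 − 26.13 = 174.87 → 175
  B: 204 + 0.13×(0−204) = 204 − 26.52 = 177.48 → 177
  → #33AFB1
30% tone:
  R: 59 + 20.7 = 79.7 → 80
  G: 201 + 0.3×(128−201) = 201 − 21.9 = 179.1 → 179
  B: 204 − 22.8 = 181.2 → 181
  → #50B3B5

#33AFB1, #50B3B5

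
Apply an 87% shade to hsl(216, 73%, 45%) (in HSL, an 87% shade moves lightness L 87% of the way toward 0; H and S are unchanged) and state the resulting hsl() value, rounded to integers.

L moves 87% from 45 toward 0: 45 − 39.15 = 5.85 → 6.
H and S are unchanged.

hsl(216, 73%, 6%)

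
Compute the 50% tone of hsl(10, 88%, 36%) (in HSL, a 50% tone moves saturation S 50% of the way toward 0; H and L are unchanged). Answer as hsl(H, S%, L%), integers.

S moves 50% from 88 toward 0: 88 − 44 = 44 → 44.
H and L are unchanged.

hsl(10, 44%, 36%)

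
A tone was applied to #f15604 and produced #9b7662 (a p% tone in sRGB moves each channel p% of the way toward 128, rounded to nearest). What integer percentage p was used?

76%

#f15604 is rgb(241, 86, 4); #9b7662 is rgb(155, 118, 98).
On the B channel (widest range): 98 ≈ 4 + (p/100)(128 − 4), so p ≈ 100×(98 − 4)/(128 − 4) = 9400/124 = 75.81.
p = 76 reproduces all three channels after rounding.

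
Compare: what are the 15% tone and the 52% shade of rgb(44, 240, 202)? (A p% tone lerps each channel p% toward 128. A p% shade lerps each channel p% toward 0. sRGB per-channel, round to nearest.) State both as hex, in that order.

15% tone:
  R: 44 + 0.15×(128−44) = 44 + 12.6 = 56.6 → 57
  G: 240 − 16.8 = 223.2 → 223
  B: 202 − 11.1 = 190.9 → 191
  → #39DFBF
52% shade:
  R: 44 − 22.88 = 21.12 → 21
  G: 240 − 124.8 = 115.2 → 115
  B: 202 − 105.04 = 96.96 → 97
  → #157361

#39DFBF, #157361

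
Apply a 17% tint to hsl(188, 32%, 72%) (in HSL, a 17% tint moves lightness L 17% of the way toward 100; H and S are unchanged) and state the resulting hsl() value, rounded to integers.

L moves 17% from 72 toward 100: 72 + 4.76 = 76.76 → 77.
H and S are unchanged.

hsl(188, 32%, 77%)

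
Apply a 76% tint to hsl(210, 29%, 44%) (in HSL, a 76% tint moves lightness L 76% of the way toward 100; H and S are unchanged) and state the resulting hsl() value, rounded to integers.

L moves 76% from 44 toward 100: 44 + 42.56 = 86.56 → 87.
H and S are unchanged.

hsl(210, 29%, 87%)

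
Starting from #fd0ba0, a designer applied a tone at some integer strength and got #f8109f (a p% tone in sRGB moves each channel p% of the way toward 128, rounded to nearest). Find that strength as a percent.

4%

#fd0ba0 is rgb(253, 11, 160); #f8109f is rgb(248, 16, 159).
On the R channel (widest range): 248 ≈ 253 + (p/100)(128 − 253), so p ≈ 100×(248 − 253)/(128 − 253) = -500/-125 = 4.00.
p = 4 reproduces all three channels after rounding.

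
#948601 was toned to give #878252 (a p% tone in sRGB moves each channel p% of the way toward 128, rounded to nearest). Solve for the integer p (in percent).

#948601 is rgb(148, 134, 1); #878252 is rgb(135, 130, 82).
On the B channel (widest range): 82 ≈ 1 + (p/100)(128 − 1), so p ≈ 100×(82 − 1)/(128 − 1) = 8100/127 = 63.78.
p = 64 reproduces all three channels after rounding.

64%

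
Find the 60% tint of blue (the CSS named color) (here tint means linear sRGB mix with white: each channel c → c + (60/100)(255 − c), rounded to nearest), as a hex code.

#9999FF

CSS blue is rgb(0, 0, 255).
Lerp each channel 60% toward 255:
  R: 0 + 153 = 153 → 153
  G: 0 + 0.6×(255−0) = 0 + 153 = 153 → 153
  B: 255 + 0 = 255 → 255
rgb(153, 153, 255) = #9999FF.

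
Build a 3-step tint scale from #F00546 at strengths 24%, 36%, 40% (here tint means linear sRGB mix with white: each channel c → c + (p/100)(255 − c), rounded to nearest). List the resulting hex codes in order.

#F00546 is rgb(240, 5, 70).
24%: (240 + 3.6 = 243.6→244, 5 + 60 = 65→65, 70 + 44.4 = 114.4→114) → #F44172
36%: (240 + 5.4 = 245.4→245, 5 + 90 = 95→95, 70 + 66.6 = 136.6→137) → #F55F89
40%: (240 + 6 = 246→246, 5 + 100 = 105→105, 70 + 74 = 144→144) → #F66990

#F44172, #F55F89, #F66990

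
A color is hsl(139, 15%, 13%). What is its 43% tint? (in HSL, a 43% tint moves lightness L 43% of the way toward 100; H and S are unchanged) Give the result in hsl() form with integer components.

hsl(139, 15%, 50%)

L moves 43% from 13 toward 100: 13 + 37.41 = 50.41 → 50.
H and S are unchanged.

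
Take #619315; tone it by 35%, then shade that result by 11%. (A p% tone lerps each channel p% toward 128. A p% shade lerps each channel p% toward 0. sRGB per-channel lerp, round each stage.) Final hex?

#607D34

#619315 is rgb(97, 147, 21).
Lerp each channel 35% toward 128:
  R: 97 + 0.35×(128−97) = 97 + 10.85 = 107.85 → 108
  G: 147 − 6.65 = 140.35 → 140
  B: 21 + 0.35×(128−21) = 21 + 37.45 = 58.45 → 58
After the tone: rgb(108, 140, 58) = #6C8C3A.
An 11% shade moves each channel 11% toward 0:
  R: 108 − 11.88 = 96.12 → 96
  G: 140 − 15.4 = 124.6 → 125
  B: 58 − 6.38 = 51.62 → 52
rgb(96, 125, 52) = #607D34.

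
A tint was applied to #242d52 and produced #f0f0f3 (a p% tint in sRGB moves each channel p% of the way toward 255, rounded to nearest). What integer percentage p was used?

#242d52 is rgb(36, 45, 82); #f0f0f3 is rgb(240, 240, 243).
On the R channel (widest range): 240 ≈ 36 + (p/100)(255 − 36), so p ≈ 100×(240 − 36)/(255 − 36) = 20400/219 = 93.15.
p = 93 reproduces all three channels after rounding.

93%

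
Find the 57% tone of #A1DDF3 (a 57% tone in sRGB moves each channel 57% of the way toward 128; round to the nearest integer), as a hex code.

#8EA8B1

#A1DDF3 is rgb(161, 221, 243).
Per channel, c → c + 0.57(128 − c):
  R: 161 − 18.81 = 142.19 → 142
  G: 221 + 0.57×(128−221) = 221 − 53.01 = 167.99 → 168
  B: 243 + 0.57×(128−243) = 243 − 65.55 = 177.45 → 177
rgb(142, 168, 177) = #8EA8B1.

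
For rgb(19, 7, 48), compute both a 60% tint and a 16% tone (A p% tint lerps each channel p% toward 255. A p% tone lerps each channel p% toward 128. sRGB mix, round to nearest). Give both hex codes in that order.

60% tint:
  R: 19 + 0.6×(255−19) = 19 + 141.6 = 160.6 → 161
  G: 7 + 148.8 = 155.8 → 156
  B: 48 + 124.2 = 172.2 → 172
  → #A19CAC
16% tone:
  R: 19 + 0.16×(128−19) = 19 + 17.44 = 36.44 → 36
  G: 7 + 19.36 = 26.36 → 26
  B: 48 + 0.16×(128−48) = 48 + 12.8 = 60.8 → 61
  → #241A3D

#A19CAC, #241A3D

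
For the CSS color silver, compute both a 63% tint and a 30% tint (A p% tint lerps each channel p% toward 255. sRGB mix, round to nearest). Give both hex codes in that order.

CSS silver is rgb(192, 192, 192).
63% tint:
  R: 192 + 39.69 = 231.69 → 232
  G: 192 + 39.69 = 231.69 → 232
  B: 192 + 39.69 = 231.69 → 232
  → #e8e8e8
30% tint:
  R: 192 + 18.9 = 210.9 → 211
  G: 192 + 0.3×(255−192) = 192 + 18.9 = 210.9 → 211
  B: 192 + 18.9 = 210.9 → 211
  → #d3d3d3

#e8e8e8, #d3d3d3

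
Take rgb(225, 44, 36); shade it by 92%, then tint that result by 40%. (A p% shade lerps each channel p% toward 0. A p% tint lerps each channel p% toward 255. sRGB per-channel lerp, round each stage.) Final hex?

#716868

Lerp each channel 92% toward 0:
  R: 225 − 207 = 18 → 18
  G: 44 + 0.92×(0−44) = 44 − 40.48 = 3.52 → 4
  B: 36 − 33.12 = 2.88 → 3
After the shade: rgb(18, 4, 3) = #120403.
A 40% tint moves each channel 40% toward 255:
  R: 18 + 94.8 = 112.8 → 113
  G: 4 + 0.4×(255−4) = 4 + 100.4 = 104.4 → 104
  B: 3 + 0.4×(255−3) = 3 + 100.8 = 103.8 → 104
rgb(113, 104, 104) = #716868.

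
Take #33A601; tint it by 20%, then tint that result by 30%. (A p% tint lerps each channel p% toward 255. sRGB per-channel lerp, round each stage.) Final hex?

#33A601 is rgb(51, 166, 1).
A 20% tint moves each channel 20% toward 255:
  R: 51 + 40.8 = 91.8 → 92
  G: 166 + 0.2×(255−166) = 166 + 17.8 = 183.8 → 184
  B: 1 + 0.2×(255−1) = 1 + 50.8 = 51.8 → 52
After the tint: rgb(92, 184, 52) = #5CB834.
Lerp each channel 30% toward 255:
  R: 92 + 48.9 = 140.9 → 141
  G: 184 + 21.3 = 205.3 → 205
  B: 52 + 60.9 = 112.9 → 113
rgb(141, 205, 113) = #8DCD71.

#8DCD71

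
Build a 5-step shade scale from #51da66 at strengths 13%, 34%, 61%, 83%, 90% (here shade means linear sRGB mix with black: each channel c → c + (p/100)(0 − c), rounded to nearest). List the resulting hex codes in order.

#51da66 is rgb(81, 218, 102).
13%: (81 − 10.53 = 70.47→70, 218 − 28.34 = 189.66→190, 102 − 13.26 = 88.74→89) → #46be59
34%: (81 − 27.54 = 53.46→53, 218 − 74.12 = 143.88→144, 102 − 34.68 = 67.32→67) → #359043
61%: (81 − 49.41 = 31.59→32, 218 − 132.98 = 85.02→85, 102 − 62.22 = 39.78→40) → #205528
83%: (81 − 67.23 = 13.77→14, 218 − 180.94 = 37.06→37, 102 − 84.66 = 17.34→17) → #0e2511
90%: (81 − 72.9 = 8.1→8, 218 − 196.2 = 21.8→22, 102 − 91.8 = 10.2→10) → #08160a

#46be59, #359043, #205528, #0e2511, #08160a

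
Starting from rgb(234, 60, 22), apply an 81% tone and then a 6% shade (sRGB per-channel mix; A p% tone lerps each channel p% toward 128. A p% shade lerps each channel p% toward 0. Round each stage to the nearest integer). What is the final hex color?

Per channel, c → c + 0.81(128 − c):
  R: 234 + 0.81×(128−234) = 234 − 85.86 = 148.14 → 148
  G: 60 + 0.81×(128−60) = 60 + 55.08 = 115.08 → 115
  B: 22 + 0.81×(128−22) = 22 + 85.86 = 107.86 → 108
After the tone: rgb(148, 115, 108) = #94736C.
Per channel, c → c + 0.06(0 − c):
  R: 148 + 0.06×(0−148) = 148 − 8.88 = 139.12 → 139
  G: 115 + 0.06×(0−115) = 115 − 6.9 = 108.1 → 108
  B: 108 + 0.06×(0−108) = 108 − 6.48 = 101.52 → 102
rgb(139, 108, 102) = #8B6C66.

#8B6C66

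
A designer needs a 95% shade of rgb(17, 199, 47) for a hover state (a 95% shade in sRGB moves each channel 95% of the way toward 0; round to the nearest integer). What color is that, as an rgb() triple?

Lerp each channel 95% toward 0:
  R: 17 + 0.95×(0−17) = 17 − 16.15 = 0.85 → 1
  G: 199 − 189.05 = 9.95 → 10
  B: 47 + 0.95×(0−47) = 47 − 44.65 = 2.35 → 2

rgb(1, 10, 2)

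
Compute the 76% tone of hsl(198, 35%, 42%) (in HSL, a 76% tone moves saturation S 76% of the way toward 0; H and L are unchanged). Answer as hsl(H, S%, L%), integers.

hsl(198, 8%, 42%)

S moves 76% from 35 toward 0: 35 − 26.6 = 8.4 → 8.
H and L are unchanged.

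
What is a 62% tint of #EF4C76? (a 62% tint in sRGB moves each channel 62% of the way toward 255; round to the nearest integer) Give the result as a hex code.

#F9BBCB

#EF4C76 is rgb(239, 76, 118).
A 62% tint moves each channel 62% toward 255:
  R: 239 + 0.62×(255−239) = 239 + 9.92 = 248.92 → 249
  G: 76 + 0.62×(255−76) = 76 + 110.98 = 186.98 → 187
  B: 118 + 0.62×(255−118) = 118 + 84.94 = 202.94 → 203
rgb(249, 187, 203) = #F9BBCB.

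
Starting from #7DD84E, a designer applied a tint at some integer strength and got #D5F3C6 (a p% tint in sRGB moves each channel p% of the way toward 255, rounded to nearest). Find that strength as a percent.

#7DD84E is rgb(125, 216, 78); #D5F3C6 is rgb(213, 243, 198).
On the B channel (widest range): 198 ≈ 78 + (p/100)(255 − 78), so p ≈ 100×(198 − 78)/(255 − 78) = 12000/177 = 67.80.
p = 68 reproduces all three channels after rounding.

68%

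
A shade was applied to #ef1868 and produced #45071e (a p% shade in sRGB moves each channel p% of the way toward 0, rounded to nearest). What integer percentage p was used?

#ef1868 is rgb(239, 24, 104); #45071e is rgb(69, 7, 30).
On the R channel (widest range): 69 ≈ 239 + (p/100)(0 − 239), so p ≈ 100×(69 − 239)/(0 − 239) = -17000/-239 = 71.13.
p = 71 reproduces all three channels after rounding.

71%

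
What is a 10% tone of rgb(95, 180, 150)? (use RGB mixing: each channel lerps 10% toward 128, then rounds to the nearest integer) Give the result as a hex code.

Per channel, c → c + 0.1(128 − c):
  R: 95 + 0.1×(128−95) = 95 + 3.3 = 98.3 → 98
  G: 180 + 0.1×(128−180) = 180 − 5.2 = 174.8 → 175
  B: 150 + 0.1×(128−150) = 150 − 2.2 = 147.8 → 148
rgb(98, 175, 148) = #62AF94.

#62AF94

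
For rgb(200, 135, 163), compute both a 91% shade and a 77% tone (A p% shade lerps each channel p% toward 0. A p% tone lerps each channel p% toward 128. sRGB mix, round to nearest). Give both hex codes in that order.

91% shade:
  R: 200 − 182 = 18 → 18
  G: 135 + 0.91×(0−135) = 135 − 122.85 = 12.15 → 12
  B: 163 + 0.91×(0−163) = 163 − 148.33 = 14.67 → 15
  → #120C0F
77% tone:
  R: 200 + 0.77×(128−200) = 200 − 55.44 = 144.56 → 145
  G: 135 − 5.39 = 129.61 → 130
  B: 163 + 0.77×(128−163) = 163 − 26.95 = 136.05 → 136
  → #918288

#120C0F, #918288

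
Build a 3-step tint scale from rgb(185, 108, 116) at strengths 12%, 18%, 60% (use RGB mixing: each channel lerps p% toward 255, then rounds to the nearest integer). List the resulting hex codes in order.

#C17E85, #C6868D, #E3C4C7

12%: (185 + 8.4 = 193.4→193, 108 + 17.64 = 125.64→126, 116 + 16.68 = 132.68→133) → #C17E85
18%: (185 + 12.6 = 197.6→198, 108 + 26.46 = 134.46→134, 116 + 25.02 = 141.02→141) → #C6868D
60%: (185 + 42 = 227→227, 108 + 88.2 = 196.2→196, 116 + 83.4 = 199.4→199) → #E3C4C7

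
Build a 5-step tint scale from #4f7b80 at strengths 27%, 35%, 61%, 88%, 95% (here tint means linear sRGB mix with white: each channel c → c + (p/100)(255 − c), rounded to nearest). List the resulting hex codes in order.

#4f7b80 is rgb(79, 123, 128).
27%: (79 + 47.52 = 126.52→127, 123 + 35.64 = 158.64→159, 128 + 34.29 = 162.29→162) → #7f9fa2
35%: (79 + 61.6 = 140.6→141, 123 + 46.2 = 169.2→169, 128 + 44.45 = 172.45→172) → #8da9ac
61%: (79 + 107.36 = 186.36→186, 123 + 80.52 = 203.52→204, 128 + 77.47 = 205.47→205) → #bacccd
88%: (79 + 154.88 = 233.88→234, 123 + 116.16 = 239.16→239, 128 + 111.76 = 239.76→240) → #eaeff0
95%: (79 + 167.2 = 246.2→246, 123 + 125.4 = 248.4→248, 128 + 120.65 = 248.65→249) → #f6f8f9

#7f9fa2, #8da9ac, #bacccd, #eaeff0, #f6f8f9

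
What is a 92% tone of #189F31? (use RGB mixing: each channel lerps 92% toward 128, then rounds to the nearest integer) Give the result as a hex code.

#78827A

#189F31 is rgb(24, 159, 49).
A 92% tone moves each channel 92% toward 128:
  R: 24 + 0.92×(128−24) = 24 + 95.68 = 119.68 → 120
  G: 159 + 0.92×(128−159) = 159 − 28.52 = 130.48 → 130
  B: 49 + 0.92×(128−49) = 49 + 72.68 = 121.68 → 122
rgb(120, 130, 122) = #78827A.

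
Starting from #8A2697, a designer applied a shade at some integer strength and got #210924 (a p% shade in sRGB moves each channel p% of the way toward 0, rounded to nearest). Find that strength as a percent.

#8A2697 is rgb(138, 38, 151); #210924 is rgb(33, 9, 36).
On the B channel (widest range): 36 ≈ 151 + (p/100)(0 − 151), so p ≈ 100×(36 − 151)/(0 − 151) = -11500/-151 = 76.16.
p = 76 reproduces all three channels after rounding.

76%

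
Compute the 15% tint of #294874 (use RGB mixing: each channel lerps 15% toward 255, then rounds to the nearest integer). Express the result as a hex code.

#294874 is rgb(41, 72, 116).
Lerp each channel 15% toward 255:
  R: 41 + 0.15×(255−41) = 41 + 32.1 = 73.1 → 73
  G: 72 + 0.15×(255−72) = 72 + 27.45 = 99.45 → 99
  B: 116 + 0.15×(255−116) = 116 + 20.85 = 136.85 → 137
rgb(73, 99, 137) = #496389.

#496389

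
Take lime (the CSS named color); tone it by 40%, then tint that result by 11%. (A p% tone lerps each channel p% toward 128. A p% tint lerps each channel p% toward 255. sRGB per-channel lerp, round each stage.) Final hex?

CSS lime is rgb(0, 255, 0).
A 40% tone moves each channel 40% toward 128:
  R: 0 + 51.2 = 51.2 → 51
  G: 255 − 50.8 = 204.2 → 204
  B: 0 + 0.4×(128−0) = 0 + 51.2 = 51.2 → 51
After the tone: rgb(51, 204, 51) = #33CC33.
Per channel, c → c + 0.11(255 − c):
  R: 51 + 0.11×(255−51) = 51 + 22.44 = 73.44 → 73
  G: 204 + 5.61 = 209.61 → 210
  B: 51 + 0.11×(255−51) = 51 + 22.44 = 73.44 → 73
rgb(73, 210, 73) = #49D249.

#49D249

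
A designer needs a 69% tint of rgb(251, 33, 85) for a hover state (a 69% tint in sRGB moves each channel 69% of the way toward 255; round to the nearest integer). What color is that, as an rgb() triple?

rgb(254, 186, 202)

Lerp each channel 69% toward 255:
  R: 251 + 0.69×(255−251) = 251 + 2.76 = 253.76 → 254
  G: 33 + 153.18 = 186.18 → 186
  B: 85 + 0.69×(255−85) = 85 + 117.3 = 202.3 → 202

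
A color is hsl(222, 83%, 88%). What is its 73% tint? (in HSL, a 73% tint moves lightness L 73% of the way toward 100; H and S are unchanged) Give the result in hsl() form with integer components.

hsl(222, 83%, 97%)

L moves 73% from 88 toward 100: 88 + 8.76 = 96.76 → 97.
H and S are unchanged.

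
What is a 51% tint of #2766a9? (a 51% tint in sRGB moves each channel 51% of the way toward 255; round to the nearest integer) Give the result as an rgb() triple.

#2766a9 is rgb(39, 102, 169).
A 51% tint moves each channel 51% toward 255:
  R: 39 + 0.51×(255−39) = 39 + 110.16 = 149.16 → 149
  G: 102 + 78.03 = 180.03 → 180
  B: 169 + 0.51×(255−169) = 169 + 43.86 = 212.86 → 213

rgb(149, 180, 213)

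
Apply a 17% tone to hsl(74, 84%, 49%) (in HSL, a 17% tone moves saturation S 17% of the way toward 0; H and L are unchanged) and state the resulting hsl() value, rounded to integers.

hsl(74, 70%, 49%)

S moves 17% from 84 toward 0: 84 − 14.28 = 69.72 → 70.
H and L are unchanged.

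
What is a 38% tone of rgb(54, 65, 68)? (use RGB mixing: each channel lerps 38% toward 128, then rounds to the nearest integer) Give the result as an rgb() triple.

Lerp each channel 38% toward 128:
  R: 54 + 28.12 = 82.12 → 82
  G: 65 + 0.38×(128−65) = 65 + 23.94 = 88.94 → 89
  B: 68 + 22.8 = 90.8 → 91

rgb(82, 89, 91)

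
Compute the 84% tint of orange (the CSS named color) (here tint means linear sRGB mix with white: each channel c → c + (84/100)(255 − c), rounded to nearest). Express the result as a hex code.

CSS orange is rgb(255, 165, 0).
Lerp each channel 84% toward 255:
  R: 255 + 0 = 255 → 255
  G: 165 + 75.6 = 240.6 → 241
  B: 0 + 0.84×(255−0) = 0 + 214.2 = 214.2 → 214
rgb(255, 241, 214) = #FFF1D6.

#FFF1D6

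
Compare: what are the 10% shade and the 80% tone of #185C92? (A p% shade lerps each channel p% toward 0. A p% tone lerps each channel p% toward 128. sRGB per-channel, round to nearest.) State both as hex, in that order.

#185C92 is rgb(24, 92, 146).
10% shade:
  R: 24 − 2.4 = 21.6 → 22
  G: 92 + 0.1×(0−92) = 92 − 9.2 = 82.8 → 83
  B: 146 − 14.6 = 131.4 → 131
  → #165383
80% tone:
  R: 24 + 0.8×(128−24) = 24 + 83.2 = 107.2 → 107
  G: 92 + 0.8×(128−92) = 92 + 28.8 = 120.8 → 121
  B: 146 − 14.4 = 131.6 → 132
  → #6B7984

#165383, #6B7984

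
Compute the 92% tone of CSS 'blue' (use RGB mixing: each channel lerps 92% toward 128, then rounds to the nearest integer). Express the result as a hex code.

#76768a

CSS blue is rgb(0, 0, 255).
Lerp each channel 92% toward 128:
  R: 0 + 117.76 = 117.76 → 118
  G: 0 + 0.92×(128−0) = 0 + 117.76 = 117.76 → 118
  B: 255 + 0.92×(128−255) = 255 − 116.84 = 138.16 → 138
rgb(118, 118, 138) = #76768a.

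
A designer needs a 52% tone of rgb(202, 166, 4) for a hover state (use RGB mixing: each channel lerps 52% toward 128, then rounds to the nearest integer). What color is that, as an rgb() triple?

A 52% tone moves each channel 52% toward 128:
  R: 202 + 0.52×(128−202) = 202 − 38.48 = 163.52 → 164
  G: 166 + 0.52×(128−166) = 166 − 19.76 = 146.24 → 146
  B: 4 + 64.48 = 68.48 → 68

rgb(164, 146, 68)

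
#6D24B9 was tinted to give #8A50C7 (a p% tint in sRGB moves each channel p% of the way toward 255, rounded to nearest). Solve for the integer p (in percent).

20%

#6D24B9 is rgb(109, 36, 185); #8A50C7 is rgb(138, 80, 199).
On the G channel (widest range): 80 ≈ 36 + (p/100)(255 − 36), so p ≈ 100×(80 − 36)/(255 − 36) = 4400/219 = 20.09.
p = 20 reproduces all three channels after rounding.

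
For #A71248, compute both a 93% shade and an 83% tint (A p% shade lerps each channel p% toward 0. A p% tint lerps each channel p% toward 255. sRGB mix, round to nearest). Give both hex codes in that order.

#0C0105, #F0D7E0

#A71248 is rgb(167, 18, 72).
93% shade:
  R: 167 + 0.93×(0−167) = 167 − 155.31 = 11.69 → 12
  G: 18 − 16.74 = 1.26 → 1
  B: 72 − 66.96 = 5.04 → 5
  → #0C0105
83% tint:
  R: 167 + 73.04 = 240.04 → 240
  G: 18 + 196.71 = 214.71 → 215
  B: 72 + 0.83×(255−72) = 72 + 151.89 = 223.89 → 224
  → #F0D7E0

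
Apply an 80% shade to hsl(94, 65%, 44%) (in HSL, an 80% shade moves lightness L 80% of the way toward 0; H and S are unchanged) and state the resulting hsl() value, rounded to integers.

L moves 80% from 44 toward 0: 44 − 35.2 = 8.8 → 9.
H and S are unchanged.

hsl(94, 65%, 9%)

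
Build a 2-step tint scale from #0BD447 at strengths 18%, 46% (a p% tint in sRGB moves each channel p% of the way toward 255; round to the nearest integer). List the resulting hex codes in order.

#37DC68, #7BE89C

#0BD447 is rgb(11, 212, 71).
18%: (11 + 43.92 = 54.92→55, 212 + 7.74 = 219.74→220, 71 + 33.12 = 104.12→104) → #37DC68
46%: (11 + 112.24 = 123.24→123, 212 + 19.78 = 231.78→232, 71 + 84.64 = 155.64→156) → #7BE89C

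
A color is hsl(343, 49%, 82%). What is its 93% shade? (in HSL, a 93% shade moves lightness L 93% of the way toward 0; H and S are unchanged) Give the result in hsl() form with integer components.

hsl(343, 49%, 6%)

L moves 93% from 82 toward 0: 82 − 76.26 = 5.74 → 6.
H and S are unchanged.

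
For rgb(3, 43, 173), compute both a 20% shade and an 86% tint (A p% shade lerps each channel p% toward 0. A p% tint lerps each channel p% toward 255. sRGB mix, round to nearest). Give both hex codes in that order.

20% shade:
  R: 3 − 0.6 = 2.4 → 2
  G: 43 − 8.6 = 34.4 → 34
  B: 173 − 34.6 = 138.4 → 138
  → #02228a
86% tint:
  R: 3 + 0.86×(255−3) = 3 + 216.72 = 219.72 → 220
  G: 43 + 0.86×(255−43) = 43 + 182.32 = 225.32 → 225
  B: 173 + 70.52 = 243.52 → 244
  → #dce1f4

#02228a, #dce1f4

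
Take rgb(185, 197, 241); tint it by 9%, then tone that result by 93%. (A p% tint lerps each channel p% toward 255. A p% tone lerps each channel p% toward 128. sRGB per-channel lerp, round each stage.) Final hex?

#848588

Lerp each channel 9% toward 255:
  R: 185 + 0.09×(255−185) = 185 + 6.3 = 191.3 → 191
  G: 197 + 5.22 = 202.22 → 202
  B: 241 + 0.09×(255−241) = 241 + 1.26 = 242.26 → 242
After the tint: rgb(191, 202, 242) = #BFCAF2.
Lerp each channel 93% toward 128:
  R: 191 + 0.93×(128−191) = 191 − 58.59 = 132.41 → 132
  G: 202 − 68.82 = 133.18 → 133
  B: 242 + 0.93×(128−242) = 242 − 106.02 = 135.98 → 136
rgb(132, 133, 136) = #848588.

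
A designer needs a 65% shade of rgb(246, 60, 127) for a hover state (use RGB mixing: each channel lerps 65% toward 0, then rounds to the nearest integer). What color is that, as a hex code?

#56152C

A 65% shade moves each channel 65% toward 0:
  R: 246 + 0.65×(0−246) = 246 − 159.9 = 86.1 → 86
  G: 60 + 0.65×(0−60) = 60 − 39 = 21 → 21
  B: 127 − 82.55 = 44.45 → 44
rgb(86, 21, 44) = #56152C.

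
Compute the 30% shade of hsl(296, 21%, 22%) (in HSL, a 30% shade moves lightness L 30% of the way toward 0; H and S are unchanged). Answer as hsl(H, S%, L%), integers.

L moves 30% from 22 toward 0: 22 − 6.6 = 15.4 → 15.
H and S are unchanged.

hsl(296, 21%, 15%)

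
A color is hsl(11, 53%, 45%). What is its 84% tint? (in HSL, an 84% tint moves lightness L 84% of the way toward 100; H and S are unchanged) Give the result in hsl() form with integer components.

L moves 84% from 45 toward 100: 45 + 46.2 = 91.2 → 91.
H and S are unchanged.

hsl(11, 53%, 91%)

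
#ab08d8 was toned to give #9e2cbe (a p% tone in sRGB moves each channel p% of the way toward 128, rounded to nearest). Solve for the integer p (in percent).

#ab08d8 is rgb(171, 8, 216); #9e2cbe is rgb(158, 44, 190).
On the G channel (widest range): 44 ≈ 8 + (p/100)(128 − 8), so p ≈ 100×(44 − 8)/(128 − 8) = 3600/120 = 30.00.
p = 30 reproduces all three channels after rounding.

30%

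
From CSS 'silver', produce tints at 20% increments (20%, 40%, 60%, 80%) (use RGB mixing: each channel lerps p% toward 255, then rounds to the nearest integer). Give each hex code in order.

#cdcdcd, #d9d9d9, #e6e6e6, #f2f2f2

CSS silver is rgb(192, 192, 192).
20%: (192 + 12.6 = 204.6→205, 192 + 12.6 = 204.6→205, 192 + 12.6 = 204.6→205) → #cdcdcd
40%: (192 + 25.2 = 217.2→217, 192 + 25.2 = 217.2→217, 192 + 25.2 = 217.2→217) → #d9d9d9
60%: (192 + 37.8 = 229.8→230, 192 + 37.8 = 229.8→230, 192 + 37.8 = 229.8→230) → #e6e6e6
80%: (192 + 50.4 = 242.4→242, 192 + 50.4 = 242.4→242, 192 + 50.4 = 242.4→242) → #f2f2f2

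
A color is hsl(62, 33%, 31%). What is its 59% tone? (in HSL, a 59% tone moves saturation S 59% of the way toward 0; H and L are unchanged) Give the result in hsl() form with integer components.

S moves 59% from 33 toward 0: 33 − 19.47 = 13.53 → 14.
H and L are unchanged.

hsl(62, 14%, 31%)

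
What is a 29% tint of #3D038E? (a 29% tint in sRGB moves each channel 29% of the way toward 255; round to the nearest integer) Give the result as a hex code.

#3D038E is rgb(61, 3, 142).
Lerp each channel 29% toward 255:
  R: 61 + 0.29×(255−61) = 61 + 56.26 = 117.26 → 117
  G: 3 + 73.08 = 76.08 → 76
  B: 142 + 0.29×(255−142) = 142 + 32.77 = 174.77 → 175
rgb(117, 76, 175) = #754CAF.

#754CAF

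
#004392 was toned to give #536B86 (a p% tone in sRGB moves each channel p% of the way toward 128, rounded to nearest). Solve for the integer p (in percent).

65%

#004392 is rgb(0, 67, 146); #536B86 is rgb(83, 107, 134).
On the R channel (widest range): 83 ≈ 0 + (p/100)(128 − 0), so p ≈ 100×(83 − 0)/(128 − 0) = 8300/128 = 64.84.
p = 65 reproduces all three channels after rounding.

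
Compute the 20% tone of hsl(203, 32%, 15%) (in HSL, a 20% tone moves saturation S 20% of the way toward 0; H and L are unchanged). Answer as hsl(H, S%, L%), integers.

hsl(203, 26%, 15%)

S moves 20% from 32 toward 0: 32 − 6.4 = 25.6 → 26.
H and L are unchanged.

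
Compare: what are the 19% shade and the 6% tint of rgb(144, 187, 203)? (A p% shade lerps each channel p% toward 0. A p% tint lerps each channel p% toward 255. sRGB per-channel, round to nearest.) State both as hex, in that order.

19% shade:
  R: 144 − 27.36 = 116.64 → 117
  G: 187 + 0.19×(0−187) = 187 − 35.53 = 151.47 → 151
  B: 203 − 38.57 = 164.43 → 164
  → #7597A4
6% tint:
  R: 144 + 6.66 = 150.66 → 151
  G: 187 + 4.08 = 191.08 → 191
  B: 203 + 0.06×(255−203) = 203 + 3.12 = 206.12 → 206
  → #97BFCE

#7597A4, #97BFCE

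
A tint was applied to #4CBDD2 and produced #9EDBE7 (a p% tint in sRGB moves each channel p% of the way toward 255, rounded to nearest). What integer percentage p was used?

#4CBDD2 is rgb(76, 189, 210); #9EDBE7 is rgb(158, 219, 231).
On the R channel (widest range): 158 ≈ 76 + (p/100)(255 − 76), so p ≈ 100×(158 − 76)/(255 − 76) = 8200/179 = 45.81.
p = 46 reproduces all three channels after rounding.

46%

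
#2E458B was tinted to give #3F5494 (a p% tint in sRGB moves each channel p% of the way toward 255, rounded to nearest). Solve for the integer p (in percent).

#2E458B is rgb(46, 69, 139); #3F5494 is rgb(63, 84, 148).
On the R channel (widest range): 63 ≈ 46 + (p/100)(255 − 46), so p ≈ 100×(63 − 46)/(255 − 46) = 1700/209 = 8.13.
p = 8 reproduces all three channels after rounding.

8%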